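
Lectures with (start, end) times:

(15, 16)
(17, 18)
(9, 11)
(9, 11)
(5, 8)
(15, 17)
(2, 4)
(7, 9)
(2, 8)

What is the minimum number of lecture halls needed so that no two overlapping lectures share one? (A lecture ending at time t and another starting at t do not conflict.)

starts: [2, 2, 5, 7, 9, 9, 15, 15, 17]
ends:   [4, 8, 8, 9, 11, 11, 16, 17, 18]
s2→1 s2→2 e4→1 s5→2 s7→3  — peak 3.

3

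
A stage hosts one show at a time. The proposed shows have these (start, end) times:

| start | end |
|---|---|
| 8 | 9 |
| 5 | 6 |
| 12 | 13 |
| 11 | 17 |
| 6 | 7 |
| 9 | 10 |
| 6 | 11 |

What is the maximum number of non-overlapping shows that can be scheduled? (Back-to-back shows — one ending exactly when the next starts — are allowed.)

Sort by end time and greedily take each interval whose start is ≥ the last chosen end.
By end time: (5,6), (6,7), (8,9), (9,10), (6,11), (12,13), (11,17).
Pick (5,6); next start ≥ 6 → (6,7); next start ≥ 7 → (8,9); next start ≥ 9 → (9,10); next start ≥ 10 → (12,13).
Selected 5 shows.

5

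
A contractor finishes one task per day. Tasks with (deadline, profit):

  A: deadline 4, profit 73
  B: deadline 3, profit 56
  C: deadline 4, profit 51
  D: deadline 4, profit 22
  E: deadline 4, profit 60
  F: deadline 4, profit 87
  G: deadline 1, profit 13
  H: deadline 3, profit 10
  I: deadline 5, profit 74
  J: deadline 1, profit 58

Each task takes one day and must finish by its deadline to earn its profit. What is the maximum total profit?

352

Sort by profit descending; place each in the latest free slot ≤ its deadline.
Profit order: F=87 I=74 A=73 E=60 J=58 B=56 C=51 D=22 G=13 H=10
Assign: F→slot 4, I→slot 5, A→slot 3, E→slot 2, J→slot 1, B skipped, C skipped, D skipped, G skipped, H skipped.
Slots: [1:J] [2:E] [3:A] [4:F] [5:I]
Profit = 58 + 60 + 73 + 87 + 74 = 352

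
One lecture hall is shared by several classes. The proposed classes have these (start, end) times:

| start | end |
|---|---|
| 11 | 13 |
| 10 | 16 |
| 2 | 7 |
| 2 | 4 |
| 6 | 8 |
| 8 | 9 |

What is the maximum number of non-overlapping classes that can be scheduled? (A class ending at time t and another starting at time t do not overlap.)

Order by finish time; keep every interval that doesn't clash with the previous kept one.
Sorted by end: (2,4)  (2,7)  (6,8)  (8,9)  (11,13)  (10,16)
take (2,4); skip (2,7); take (6,8); take (8,9); take (11,13).
Selected 4 classes.

4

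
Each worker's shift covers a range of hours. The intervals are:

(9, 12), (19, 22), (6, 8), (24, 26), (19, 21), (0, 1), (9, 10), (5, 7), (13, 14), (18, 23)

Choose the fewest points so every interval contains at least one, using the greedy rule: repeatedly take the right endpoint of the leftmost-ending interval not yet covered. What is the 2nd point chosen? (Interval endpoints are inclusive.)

Sorted: [0,1] [5,7] [6,8] [9,10] [9,12] [13,14] [19,21] [19,22] [18,23] [24,26]
{[0,1]} hit by 1; {[5,7],[6,8]} hit by 7; {[9,10],[9,12]} hit by 10; {[13,14]} hit by 14; {[19,21],[19,22],[18,23]} hit by 21; {[24,26]} hit by 26.
Points: 1, 7, 10, 14, 21, 26 (6 total).

7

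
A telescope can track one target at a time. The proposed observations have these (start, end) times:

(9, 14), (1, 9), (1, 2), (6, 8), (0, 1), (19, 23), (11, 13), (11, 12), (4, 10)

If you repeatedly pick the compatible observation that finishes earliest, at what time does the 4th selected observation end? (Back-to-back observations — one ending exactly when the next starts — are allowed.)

12

Order by finish time; keep every interval that doesn't clash with the previous kept one.
By end time: (0,1), (1,2), (6,8), (1,9), (4,10), (11,12), (11,13), (9,14), (19,23).
Pick (0,1); next start ≥ 1 → (1,2); next start ≥ 2 → (6,8); next start ≥ 8 → (11,12); next start ≥ 12 → (19,23).
Selected: (0,1) (1,2) (6,8) (11,12) (19,23)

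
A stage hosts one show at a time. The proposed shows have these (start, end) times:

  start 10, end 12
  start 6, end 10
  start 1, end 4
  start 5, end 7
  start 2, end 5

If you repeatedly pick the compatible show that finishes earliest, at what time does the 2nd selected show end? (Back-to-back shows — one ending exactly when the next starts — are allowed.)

7

Greedy by earliest finish: after sorting by end time, pick each interval compatible with the last pick.
Sorted by end: (1,4)  (2,5)  (5,7)  (6,10)  (10,12)
take (1,4); skip (2,5); take (5,7); take (10,12).
Selected: (1,4) (5,7) (10,12)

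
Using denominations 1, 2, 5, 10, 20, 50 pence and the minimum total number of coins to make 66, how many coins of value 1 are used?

Use the largest denomination that fits, subtract, and repeat.
66 = 1×50 + 1×10 + 1×5 + 1×1
Count of 1: 1

1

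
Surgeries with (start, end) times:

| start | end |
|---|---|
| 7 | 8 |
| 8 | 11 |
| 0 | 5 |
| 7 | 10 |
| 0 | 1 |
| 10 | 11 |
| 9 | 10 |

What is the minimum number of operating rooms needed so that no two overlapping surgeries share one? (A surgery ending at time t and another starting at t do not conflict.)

3

Events (time:±→running): 0:+→1 0:+→2 1:-→1 5:-→0 7:+→1 7:+→2 8:-→1 8:+→2 9:+→3 … peak 3.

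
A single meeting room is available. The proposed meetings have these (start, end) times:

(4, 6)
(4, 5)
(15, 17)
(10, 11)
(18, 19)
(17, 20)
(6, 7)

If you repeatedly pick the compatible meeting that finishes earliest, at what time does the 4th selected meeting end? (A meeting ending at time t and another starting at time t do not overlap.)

17

Sorted by end: (4,5)  (4,6)  (6,7)  (10,11)  (15,17)  (18,19)  (17,20)
take (4,5); take (6,7); take (10,11); take (15,17); take (18,19); skip (17,20).
Selected: (4,5) (6,7) (10,11) (15,17) (18,19)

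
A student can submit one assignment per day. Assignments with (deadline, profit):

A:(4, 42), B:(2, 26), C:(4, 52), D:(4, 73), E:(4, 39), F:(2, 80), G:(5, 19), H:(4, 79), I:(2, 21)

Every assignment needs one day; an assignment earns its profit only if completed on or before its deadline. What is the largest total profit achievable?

303

By profit: F(d2,80), H(d4,79), D(d4,73), C(d4,52), A(d4,42), E(d4,39), B(d2,26), I(d2,21), G(d5,19)
F→slot 2; H→slot 4; D→slot 3; C→slot 1; A skipped; E skipped; B skipped; I skipped; G→slot 5.
Profit = 52 + 80 + 73 + 79 + 19 = 303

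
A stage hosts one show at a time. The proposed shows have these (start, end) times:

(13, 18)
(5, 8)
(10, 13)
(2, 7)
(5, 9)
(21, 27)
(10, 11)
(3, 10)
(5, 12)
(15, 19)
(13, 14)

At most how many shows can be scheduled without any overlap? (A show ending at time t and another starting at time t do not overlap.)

Greedy by earliest finish: after sorting by end time, pick each interval compatible with the last pick.
Sorted by end: (2,7)  (5,8)  (5,9)  (3,10)  (10,11)  (5,12)  (10,13)  (13,14)  (13,18)  (15,19)  (21,27)
take (2,7); take (10,11); skip (10,13); take (13,14); skip (13,18); take (15,19); take (21,27).
Selected 5 shows.

5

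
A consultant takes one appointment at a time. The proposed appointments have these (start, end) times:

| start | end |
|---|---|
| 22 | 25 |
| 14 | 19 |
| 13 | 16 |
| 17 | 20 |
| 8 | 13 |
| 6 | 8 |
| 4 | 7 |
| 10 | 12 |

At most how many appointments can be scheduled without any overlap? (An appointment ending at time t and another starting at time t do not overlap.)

5

Sorted by end: (4,7)  (6,8)  (10,12)  (8,13)  (13,16)  (14,19)  (17,20)  (22,25)
take (4,7); skip (6,8); take (10,12); take (13,16); skip (14,19); take (17,20); take (22,25).
Selected 5 appointments.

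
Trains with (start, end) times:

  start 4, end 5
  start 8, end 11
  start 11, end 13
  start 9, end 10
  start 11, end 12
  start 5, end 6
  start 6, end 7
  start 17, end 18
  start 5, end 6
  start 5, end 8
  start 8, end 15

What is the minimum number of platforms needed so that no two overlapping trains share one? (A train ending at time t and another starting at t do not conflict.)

The answer is the maximum number of intervals overlapping at any instant.
Events (time:±→running): 4:+→1 5:-→0 5:+→1 5:+→2 5:+→3 … peak 3.

3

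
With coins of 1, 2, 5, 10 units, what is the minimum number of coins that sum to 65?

7

65 = 6×10 + 1×5
Total coins = 6 + 1 = 7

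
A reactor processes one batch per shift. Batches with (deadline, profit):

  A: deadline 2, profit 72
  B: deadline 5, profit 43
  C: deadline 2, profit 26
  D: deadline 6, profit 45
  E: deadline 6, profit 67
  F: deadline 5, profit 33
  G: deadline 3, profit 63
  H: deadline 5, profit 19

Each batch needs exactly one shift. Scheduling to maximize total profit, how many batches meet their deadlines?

Take jobs in profit order; each goes to the latest open slot no later than its deadline.
Profit order: A=72 E=67 G=63 D=45 B=43 F=33 C=26 H=19
Assign: A→slot 2, E→slot 6, G→slot 3, D→slot 5, B→slot 4, F→slot 1, C skipped, H skipped.
Slots: [1:F] [2:A] [3:G] [4:B] [5:D] [6:E]
6 of 8 scheduled.

6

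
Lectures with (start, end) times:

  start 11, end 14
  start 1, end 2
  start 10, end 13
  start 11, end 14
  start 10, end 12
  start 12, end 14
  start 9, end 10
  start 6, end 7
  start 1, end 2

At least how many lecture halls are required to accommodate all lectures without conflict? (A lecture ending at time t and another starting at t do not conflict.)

The answer is the maximum number of intervals overlapping at any instant.
Events (time:±→running): 1:+→1 1:+→2 2:-→1 2:-→0 6:+→1 7:-→0 9:+→1 10:-→0 10:+→1 10:+→2 11:+→3 11:+→4 … peak 4.

4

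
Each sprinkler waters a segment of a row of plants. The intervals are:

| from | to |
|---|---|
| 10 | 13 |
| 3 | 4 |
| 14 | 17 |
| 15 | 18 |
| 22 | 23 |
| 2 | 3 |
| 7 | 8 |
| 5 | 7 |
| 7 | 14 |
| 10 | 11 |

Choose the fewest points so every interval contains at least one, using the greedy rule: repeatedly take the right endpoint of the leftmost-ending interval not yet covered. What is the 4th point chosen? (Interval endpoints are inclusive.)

Sorted: [2,3] [3,4] [5,7] [7,8] [10,11] [10,13] [7,14] [14,17] [15,18] [22,23]
{[2,3],[3,4]} hit by 3; {[5,7],[7,8]} hit by 7; {[10,11],[10,13],[7,14]} hit by 11; {[14,17],[15,18]} hit by 17; {[22,23]} hit by 23.
Points: 3, 7, 11, 17, 23 (5 total).

17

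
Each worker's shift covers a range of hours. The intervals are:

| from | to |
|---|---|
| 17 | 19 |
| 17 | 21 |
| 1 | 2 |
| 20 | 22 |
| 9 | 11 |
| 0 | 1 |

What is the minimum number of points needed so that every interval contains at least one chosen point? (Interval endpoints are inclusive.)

Sorted: [0,1] [1,2] [9,11] [17,19] [17,21] [20,22]
{[0,1],[1,2]} hit by 1; {[9,11]} hit by 11; {[17,19],[17,21]} hit by 19; {[20,22]} hit by 22.
Points: 1, 11, 19, 22 (4 total).

4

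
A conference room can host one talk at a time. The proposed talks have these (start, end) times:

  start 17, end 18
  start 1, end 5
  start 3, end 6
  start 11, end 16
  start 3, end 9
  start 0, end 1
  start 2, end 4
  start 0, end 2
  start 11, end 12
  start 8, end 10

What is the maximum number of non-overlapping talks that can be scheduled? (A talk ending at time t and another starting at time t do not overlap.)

By end time: (0,1), (0,2), (2,4), (1,5), (3,6), (3,9), (8,10), (11,12), (11,16), (17,18).
Pick (0,1); next start ≥ 1 → (2,4); next start ≥ 4 → (8,10); next start ≥ 10 → (11,12); next start ≥ 12 → (17,18).
Selected 5 talks.

5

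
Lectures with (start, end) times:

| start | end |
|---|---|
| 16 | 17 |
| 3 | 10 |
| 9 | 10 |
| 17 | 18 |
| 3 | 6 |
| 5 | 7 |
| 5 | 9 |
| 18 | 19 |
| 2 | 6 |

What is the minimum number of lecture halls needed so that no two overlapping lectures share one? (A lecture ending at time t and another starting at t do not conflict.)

The answer is the maximum number of intervals overlapping at any instant.
Events (time:±→running): 2:+→1 3:+→2 3:+→3 5:+→4 5:+→5 … peak 5.

5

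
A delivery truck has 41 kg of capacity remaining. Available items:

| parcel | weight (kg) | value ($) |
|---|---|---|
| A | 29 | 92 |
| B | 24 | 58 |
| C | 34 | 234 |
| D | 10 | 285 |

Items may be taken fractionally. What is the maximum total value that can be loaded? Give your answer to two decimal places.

498.35

Greedy by value/weight ratio, highest first.
Order: D (285/10=28.50) > C (234/34=6.88) > A (92/29=3.17) > B (58/24=2.42)
Fill: take D (10 @ 285) → take 31/34 of C → 213.35; 41/41 used.
Total value = 498.35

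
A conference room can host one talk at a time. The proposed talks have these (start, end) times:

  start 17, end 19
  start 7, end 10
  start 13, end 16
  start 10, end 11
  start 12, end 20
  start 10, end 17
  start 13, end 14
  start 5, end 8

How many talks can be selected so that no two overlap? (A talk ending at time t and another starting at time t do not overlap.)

Greedy by earliest finish: after sorting by end time, pick each interval compatible with the last pick.
By end time: (5,8), (7,10), (10,11), (13,14), (13,16), (10,17), (17,19), (12,20).
Pick (5,8); next start ≥ 8 → (10,11); next start ≥ 11 → (13,14); next start ≥ 14 → (17,19).
Selected 4 talks.

4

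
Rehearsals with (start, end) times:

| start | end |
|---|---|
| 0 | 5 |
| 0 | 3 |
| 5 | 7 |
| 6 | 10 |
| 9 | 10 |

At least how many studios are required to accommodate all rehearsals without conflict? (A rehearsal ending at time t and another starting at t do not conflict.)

Events (time:±→running): 0:+→1 0:+→2 … peak 2.

2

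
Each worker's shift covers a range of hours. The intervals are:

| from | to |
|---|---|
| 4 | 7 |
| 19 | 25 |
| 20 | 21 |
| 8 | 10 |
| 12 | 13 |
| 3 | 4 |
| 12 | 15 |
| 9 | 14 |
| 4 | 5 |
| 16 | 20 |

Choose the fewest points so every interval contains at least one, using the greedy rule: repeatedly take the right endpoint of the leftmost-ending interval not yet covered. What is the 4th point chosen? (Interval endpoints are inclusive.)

20

Sorted: [3,4] [4,5] [4,7] [8,10] [12,13] [9,14] [12,15] [16,20] [20,21] [19,25]
{[3,4],[4,5],[4,7]} hit by 4; {[8,10]} hit by 10; {[12,13],[9,14],[12,15]} hit by 13; {[16,20],[20,21],[19,25]} hit by 20.
Points: 4, 10, 13, 20 (4 total).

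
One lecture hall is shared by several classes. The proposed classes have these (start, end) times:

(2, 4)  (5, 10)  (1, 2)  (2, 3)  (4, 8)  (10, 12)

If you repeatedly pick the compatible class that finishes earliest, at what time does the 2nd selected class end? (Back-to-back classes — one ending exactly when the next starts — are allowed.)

Greedy by earliest finish: after sorting by end time, pick each interval compatible with the last pick.
Sorted by end: (1,2)  (2,3)  (2,4)  (4,8)  (5,10)  (10,12)
take (1,2); take (2,3); take (4,8); skip (5,10); take (10,12).
Selected: (1,2) (2,3) (4,8) (10,12)

3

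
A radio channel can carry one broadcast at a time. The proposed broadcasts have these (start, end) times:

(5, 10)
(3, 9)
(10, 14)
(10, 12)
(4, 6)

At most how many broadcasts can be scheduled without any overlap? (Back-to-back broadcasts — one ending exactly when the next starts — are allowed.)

2

By end time: (4,6), (3,9), (5,10), (10,12), (10,14).
Pick (4,6); next start ≥ 6 → (10,12).
Selected 2 broadcasts.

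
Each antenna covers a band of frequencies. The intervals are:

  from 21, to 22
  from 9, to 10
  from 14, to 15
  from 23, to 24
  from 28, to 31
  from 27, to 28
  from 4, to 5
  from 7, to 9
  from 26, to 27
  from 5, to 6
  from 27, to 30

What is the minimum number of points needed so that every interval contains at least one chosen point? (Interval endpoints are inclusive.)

Sort by right endpoint; whenever an interval is uncovered, place a point at its right end.
Sorted: [4,5] [5,6] [7,9] [9,10] [14,15] [21,22] [23,24] [26,27] [27,28] [27,30] [28,31]
{[4,5],[5,6]} hit by 5; {[7,9],[9,10]} hit by 9; {[14,15]} hit by 15; {[21,22]} hit by 22; {[23,24]} hit by 24; {[26,27],[27,28],[27,30]} hit by 27; {[28,31]} hit by 31.
Points: 5, 9, 15, 22, 24, 27, 31 (7 total).

7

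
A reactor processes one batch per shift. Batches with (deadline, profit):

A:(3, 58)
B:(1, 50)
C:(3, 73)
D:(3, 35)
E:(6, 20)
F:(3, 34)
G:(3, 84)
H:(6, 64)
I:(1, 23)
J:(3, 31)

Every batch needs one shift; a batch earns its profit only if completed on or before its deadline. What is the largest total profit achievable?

299

Sort by profit descending; place each in the latest free slot ≤ its deadline.
By profit: G(d3,84), C(d3,73), H(d6,64), A(d3,58), B(d1,50), D(d3,35), F(d3,34), J(d3,31), I(d1,23), E(d6,20)
G→slot 3; C→slot 2; H→slot 6; A→slot 1; B skipped; D skipped; F skipped; J skipped; I skipped; E→slot 5.
Profit = 58 + 73 + 84 + 20 + 64 = 299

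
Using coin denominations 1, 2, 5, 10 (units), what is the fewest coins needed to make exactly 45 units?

5

45 = 4×10 + 1×5
Total coins = 4 + 1 = 5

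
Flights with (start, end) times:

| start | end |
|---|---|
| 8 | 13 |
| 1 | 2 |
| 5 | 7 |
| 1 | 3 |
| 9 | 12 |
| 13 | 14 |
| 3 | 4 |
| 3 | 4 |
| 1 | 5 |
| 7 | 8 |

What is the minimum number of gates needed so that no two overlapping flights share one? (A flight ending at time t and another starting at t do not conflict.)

3

The answer is the maximum number of intervals overlapping at any instant.
starts: [1, 1, 1, 3, 3, 5, 7, 8, 9, 13]
ends:   [2, 3, 4, 4, 5, 7, 8, 12, 13, 14]
s1→1 s1→2 s1→3  — peak 3.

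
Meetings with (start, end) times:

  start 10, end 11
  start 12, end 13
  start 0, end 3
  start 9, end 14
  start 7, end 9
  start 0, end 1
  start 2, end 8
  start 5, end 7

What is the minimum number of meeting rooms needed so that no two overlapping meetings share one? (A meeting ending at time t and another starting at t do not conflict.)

2

The answer is the maximum number of intervals overlapping at any instant.
Events (time:±→running): 0:+→1 0:+→2 … peak 2.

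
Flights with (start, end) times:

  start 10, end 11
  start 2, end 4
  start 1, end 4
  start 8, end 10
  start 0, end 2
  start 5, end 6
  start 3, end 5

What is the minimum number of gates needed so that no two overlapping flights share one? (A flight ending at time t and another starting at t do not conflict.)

3

Count concurrent intervals with a sweep; the peak is the room count.
Events (time:±→running): 0:+→1 1:+→2 2:-→1 2:+→2 3:+→3 … peak 3.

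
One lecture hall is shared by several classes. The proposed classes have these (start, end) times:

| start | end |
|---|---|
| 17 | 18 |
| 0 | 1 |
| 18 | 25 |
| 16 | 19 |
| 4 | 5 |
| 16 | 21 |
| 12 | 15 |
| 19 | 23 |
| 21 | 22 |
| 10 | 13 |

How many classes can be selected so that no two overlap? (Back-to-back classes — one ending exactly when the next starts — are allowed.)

Greedy by earliest finish: after sorting by end time, pick each interval compatible with the last pick.
By end time: (0,1), (4,5), (10,13), (12,15), (17,18), (16,19), (16,21), (21,22), (19,23), (18,25).
Pick (0,1); next start ≥ 1 → (4,5); next start ≥ 5 → (10,13); next start ≥ 13 → (17,18); next start ≥ 18 → (21,22).
Selected 5 classes.

5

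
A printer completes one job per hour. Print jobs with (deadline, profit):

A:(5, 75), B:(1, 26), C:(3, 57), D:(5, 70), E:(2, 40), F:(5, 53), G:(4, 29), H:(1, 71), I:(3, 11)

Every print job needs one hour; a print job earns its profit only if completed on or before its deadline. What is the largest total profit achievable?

By profit: A(d5,75), H(d1,71), D(d5,70), C(d3,57), F(d5,53), E(d2,40), G(d4,29), B(d1,26), I(d3,11)
A→slot 5; H→slot 1; D→slot 4; C→slot 3; F→slot 2; E skipped; G skipped; B skipped; I skipped.
Profit = 71 + 53 + 57 + 70 + 75 = 326

326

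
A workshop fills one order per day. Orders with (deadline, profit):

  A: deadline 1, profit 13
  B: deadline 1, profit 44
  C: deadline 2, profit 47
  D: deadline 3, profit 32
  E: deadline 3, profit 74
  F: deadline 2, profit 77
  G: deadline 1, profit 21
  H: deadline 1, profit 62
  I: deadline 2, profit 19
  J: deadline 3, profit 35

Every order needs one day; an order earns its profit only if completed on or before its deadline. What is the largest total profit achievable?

213

By profit: F(d2,77), E(d3,74), H(d1,62), C(d2,47), B(d1,44), J(d3,35), D(d3,32), G(d1,21), I(d2,19), A(d1,13)
F→slot 2; E→slot 3; H→slot 1; C skipped; B skipped; J skipped; D skipped; G skipped; I skipped; A skipped.
Profit = 62 + 77 + 74 = 213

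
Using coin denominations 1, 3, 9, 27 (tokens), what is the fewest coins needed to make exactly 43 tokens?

5

43 = 1×27 + 1×9 + 2×3 + 1×1
Total coins = 1 + 1 + 2 + 1 = 5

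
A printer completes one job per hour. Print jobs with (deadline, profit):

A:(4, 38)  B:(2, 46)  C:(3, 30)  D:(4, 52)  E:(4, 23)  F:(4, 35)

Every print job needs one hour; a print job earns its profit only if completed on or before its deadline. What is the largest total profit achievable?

171

Take jobs in profit order; each goes to the latest open slot no later than its deadline.
Profit order: D=52 B=46 A=38 F=35 C=30 E=23
Assign: D→slot 4, B→slot 2, A→slot 3, F→slot 1, C skipped, E skipped.
Slots: [1:F] [2:B] [3:A] [4:D]
Profit = 35 + 46 + 38 + 52 = 171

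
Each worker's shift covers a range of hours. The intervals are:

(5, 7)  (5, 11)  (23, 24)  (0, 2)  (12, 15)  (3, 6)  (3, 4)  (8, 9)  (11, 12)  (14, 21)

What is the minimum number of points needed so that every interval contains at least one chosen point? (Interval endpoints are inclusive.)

7

Sort by right endpoint; whenever an interval is uncovered, place a point at its right end.
By right end: [0,2]  [3,4]  [3,6]  [5,7]  [8,9]  [5,11]  [11,12]  [12,15]  [14,21]  [23,24]
[0,2] uncovered → point at 2; [3,4] uncovered → point at 4; [5,7] uncovered → point at 7; [8,9] uncovered → point at 9; [11,12] uncovered → point at 12; [14,21] uncovered → point at 21; [23,24] uncovered → point at 24.
Points: 2, 4, 7, 9, 12, 21, 24 (7 total).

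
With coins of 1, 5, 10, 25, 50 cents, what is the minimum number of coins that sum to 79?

6

79 = 1×50 + 1×25 + 4×1
Total coins = 1 + 1 + 4 = 6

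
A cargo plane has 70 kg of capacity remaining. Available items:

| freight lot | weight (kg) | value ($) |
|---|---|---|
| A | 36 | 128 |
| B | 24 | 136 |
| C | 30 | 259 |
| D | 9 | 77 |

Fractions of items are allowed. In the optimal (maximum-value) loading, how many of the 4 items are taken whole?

Greedy by value/weight ratio, highest first.
Ratios (sorted): C 8.63, D 8.56, B 5.67, A 3.56
take C (30 @ 259); take D (9 @ 77); take B (24 @ 136); take 7/36 of A → 24.89. Capacity used 70/70.
3 item(s) taken whole; one partial (take 7/36 of A).

3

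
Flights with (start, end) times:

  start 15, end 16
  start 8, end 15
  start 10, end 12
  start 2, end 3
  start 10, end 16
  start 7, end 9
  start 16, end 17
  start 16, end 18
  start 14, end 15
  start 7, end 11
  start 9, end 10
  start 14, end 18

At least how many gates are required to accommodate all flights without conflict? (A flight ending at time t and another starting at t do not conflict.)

starts: [2, 7, 7, 8, 9, 10, 10, 14, 14, 15, 16, 16]
ends:   [3, 9, 10, 11, 12, 15, 15, 16, 16, 17, 18, 18]
s2→1 e3→0 s7→1 s7→2 s8→3 e9→2 s9→3 e10→2 s10→3 s10→4  — peak 4.

4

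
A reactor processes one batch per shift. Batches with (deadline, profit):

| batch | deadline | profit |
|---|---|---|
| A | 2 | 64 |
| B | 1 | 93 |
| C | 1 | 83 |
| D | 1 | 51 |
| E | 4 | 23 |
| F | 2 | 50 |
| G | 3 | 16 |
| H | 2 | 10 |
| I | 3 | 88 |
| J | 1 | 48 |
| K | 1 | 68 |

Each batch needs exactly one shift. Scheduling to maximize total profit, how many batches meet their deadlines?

4

Profit order: B=93 I=88 C=83 K=68 A=64 D=51 F=50 J=48 E=23 G=16 H=10
Assign: B→slot 1, I→slot 3, C skipped, K skipped, A→slot 2, D skipped, F skipped, J skipped, E→slot 4, G skipped, H skipped.
Slots: [1:B] [2:A] [3:I] [4:E]
4 of 11 scheduled.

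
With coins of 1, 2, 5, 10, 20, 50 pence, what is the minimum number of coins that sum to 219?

8

219 − 4×50→19 − 1×10→9 − 1×5→4 − 2×2→0
Total coins = 4 + 1 + 1 + 2 = 8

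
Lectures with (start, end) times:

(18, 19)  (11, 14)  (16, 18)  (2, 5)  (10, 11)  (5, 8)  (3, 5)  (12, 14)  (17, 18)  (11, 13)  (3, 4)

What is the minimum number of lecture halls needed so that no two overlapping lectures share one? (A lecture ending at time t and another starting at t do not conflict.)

Count concurrent intervals with a sweep; the peak is the room count.
Events (time:±→running): 2:+→1 3:+→2 3:+→3 … peak 3.

3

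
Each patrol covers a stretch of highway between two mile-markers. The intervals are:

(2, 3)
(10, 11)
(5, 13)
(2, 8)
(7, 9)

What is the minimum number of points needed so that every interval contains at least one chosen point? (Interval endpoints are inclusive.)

3

Sort by right endpoint; whenever an interval is uncovered, place a point at its right end.
Sorted: [2,3] [2,8] [7,9] [10,11] [5,13]
{[2,3],[2,8]} hit by 3; {[7,9]} hit by 9; {[10,11],[5,13]} hit by 11.
Points: 3, 9, 11 (3 total).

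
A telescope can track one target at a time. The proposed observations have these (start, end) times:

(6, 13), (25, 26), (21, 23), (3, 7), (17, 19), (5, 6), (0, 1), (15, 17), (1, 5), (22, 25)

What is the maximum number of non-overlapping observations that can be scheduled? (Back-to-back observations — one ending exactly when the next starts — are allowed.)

By end time: (0,1), (1,5), (5,6), (3,7), (6,13), (15,17), (17,19), (21,23), (22,25), (25,26).
Pick (0,1); next start ≥ 1 → (1,5); next start ≥ 5 → (5,6); next start ≥ 6 → (6,13); next start ≥ 13 → (15,17); next start ≥ 17 → (17,19); next start ≥ 19 → (21,23); next start ≥ 23 → (25,26).
Selected 8 observations.

8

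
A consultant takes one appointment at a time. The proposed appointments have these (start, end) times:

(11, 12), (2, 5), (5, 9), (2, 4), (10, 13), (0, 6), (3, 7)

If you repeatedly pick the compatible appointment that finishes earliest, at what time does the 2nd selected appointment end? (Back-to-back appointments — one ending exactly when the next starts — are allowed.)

9

Greedy by earliest finish: after sorting by end time, pick each interval compatible with the last pick.
Sorted by end: (2,4)  (2,5)  (0,6)  (3,7)  (5,9)  (11,12)  (10,13)
take (2,4); take (5,9); take (11,12).
Selected: (2,4) (5,9) (11,12)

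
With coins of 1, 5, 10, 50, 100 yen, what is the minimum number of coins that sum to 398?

398 − 3×100→98 − 1×50→48 − 4×10→8 − 1×5→3 − 3×1→0
Total coins = 3 + 1 + 4 + 1 + 3 = 12

12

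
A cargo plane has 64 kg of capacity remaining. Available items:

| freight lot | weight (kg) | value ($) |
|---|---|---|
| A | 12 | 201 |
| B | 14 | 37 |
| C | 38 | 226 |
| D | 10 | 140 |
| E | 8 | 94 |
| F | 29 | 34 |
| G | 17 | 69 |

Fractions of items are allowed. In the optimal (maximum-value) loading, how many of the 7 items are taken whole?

3

Sort by value per unit weight and fill in that order.
Order: A (201/12=16.75) > D (140/10=14.00) > E (94/8=11.75) > C (226/38=5.95) > G (69/17=4.06) > B (37/14=2.64) > F (34/29=1.17)
Fill: take A (12 @ 201) → take D (10 @ 140) → take E (8 @ 94) → take 34/38 of C → 202.21; 64/64 used.
3 item(s) taken whole; one partial (take 34/38 of C).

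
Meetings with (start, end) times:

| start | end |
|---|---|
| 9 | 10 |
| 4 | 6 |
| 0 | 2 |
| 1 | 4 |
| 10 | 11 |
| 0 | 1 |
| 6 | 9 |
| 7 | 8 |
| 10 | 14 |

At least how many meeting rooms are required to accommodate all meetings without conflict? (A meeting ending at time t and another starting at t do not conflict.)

2

Count concurrent intervals with a sweep; the peak is the room count.
starts: [0, 0, 1, 4, 6, 7, 9, 10, 10]
ends:   [1, 2, 4, 6, 8, 9, 10, 11, 14]
s0→1 s0→2  — peak 2.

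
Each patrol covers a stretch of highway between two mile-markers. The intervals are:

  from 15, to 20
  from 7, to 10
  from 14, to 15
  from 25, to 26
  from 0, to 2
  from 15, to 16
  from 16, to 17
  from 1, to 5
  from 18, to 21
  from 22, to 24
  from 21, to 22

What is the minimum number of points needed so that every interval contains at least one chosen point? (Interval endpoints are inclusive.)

Sort by right endpoint; whenever an interval is uncovered, place a point at its right end.
By right end: [0,2]  [1,5]  [7,10]  [14,15]  [15,16]  [16,17]  [15,20]  [18,21]  [21,22]  [22,24]  [25,26]
[0,2] uncovered → point at 2; [7,10] uncovered → point at 10; [14,15] uncovered → point at 15; [16,17] uncovered → point at 17; [18,21] uncovered → point at 21; [22,24] uncovered → point at 24; [25,26] uncovered → point at 26.
Points: 2, 10, 15, 17, 21, 24, 26 (7 total).

7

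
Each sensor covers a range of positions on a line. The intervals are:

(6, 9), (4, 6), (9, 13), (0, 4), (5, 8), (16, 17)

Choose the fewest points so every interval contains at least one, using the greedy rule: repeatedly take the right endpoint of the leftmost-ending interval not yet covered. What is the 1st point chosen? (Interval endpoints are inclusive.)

4

Sorted: [0,4] [4,6] [5,8] [6,9] [9,13] [16,17]
{[0,4],[4,6]} hit by 4; {[5,8],[6,9]} hit by 8; {[9,13]} hit by 13; {[16,17]} hit by 17.
Points: 4, 8, 13, 17 (4 total).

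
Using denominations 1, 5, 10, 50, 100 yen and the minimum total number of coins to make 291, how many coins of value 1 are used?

Greedy: take as many of the largest coin as possible, then repeat with the remainder.
291 = 2×100 + 1×50 + 4×10 + 1×1
Count of 1: 1

1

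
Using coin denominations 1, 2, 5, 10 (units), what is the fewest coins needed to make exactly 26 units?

Greedy: take as many of the largest coin as possible, then repeat with the remainder.
26 − 2×10→6 − 1×5→1 − 1×1→0
Total coins = 2 + 1 + 1 = 4

4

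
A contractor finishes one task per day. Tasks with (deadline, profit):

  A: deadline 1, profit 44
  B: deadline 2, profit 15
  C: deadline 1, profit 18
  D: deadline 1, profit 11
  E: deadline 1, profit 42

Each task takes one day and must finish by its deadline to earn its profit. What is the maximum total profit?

59

Profit order: A=44 E=42 C=18 B=15 D=11
Assign: A→slot 1, E skipped, C skipped, B→slot 2, D skipped.
Slots: [1:A] [2:B]
Profit = 44 + 15 = 59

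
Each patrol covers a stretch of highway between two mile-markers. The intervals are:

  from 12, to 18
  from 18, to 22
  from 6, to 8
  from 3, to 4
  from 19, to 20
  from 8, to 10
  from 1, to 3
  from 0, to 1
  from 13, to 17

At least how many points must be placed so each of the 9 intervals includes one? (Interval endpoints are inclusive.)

Sorted: [0,1] [1,3] [3,4] [6,8] [8,10] [13,17] [12,18] [19,20] [18,22]
{[0,1],[1,3]} hit by 1; {[3,4]} hit by 4; {[6,8],[8,10]} hit by 8; {[13,17],[12,18]} hit by 17; {[19,20],[18,22]} hit by 20.
Points: 1, 4, 8, 17, 20 (5 total).

5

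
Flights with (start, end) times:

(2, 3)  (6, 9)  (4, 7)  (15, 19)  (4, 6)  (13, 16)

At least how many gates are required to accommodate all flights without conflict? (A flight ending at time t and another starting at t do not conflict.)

Count concurrent intervals with a sweep; the peak is the room count.
Events (time:±→running): 2:+→1 3:-→0 4:+→1 4:+→2 … peak 2.

2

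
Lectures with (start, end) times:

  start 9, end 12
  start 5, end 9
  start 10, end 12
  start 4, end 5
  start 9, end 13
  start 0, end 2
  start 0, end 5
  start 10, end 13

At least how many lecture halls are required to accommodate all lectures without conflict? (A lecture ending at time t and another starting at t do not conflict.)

Events (time:±→running): 0:+→1 0:+→2 2:-→1 4:+→2 5:-→1 5:-→0 5:+→1 9:-→0 9:+→1 9:+→2 10:+→3 10:+→4 … peak 4.

4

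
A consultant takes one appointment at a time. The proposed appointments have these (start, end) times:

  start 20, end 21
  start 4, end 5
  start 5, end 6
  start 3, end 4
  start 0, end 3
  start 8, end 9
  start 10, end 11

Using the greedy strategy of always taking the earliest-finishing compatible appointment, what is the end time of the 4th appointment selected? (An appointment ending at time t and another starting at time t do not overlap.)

Greedy by earliest finish: after sorting by end time, pick each interval compatible with the last pick.
Sorted by end: (0,3)  (3,4)  (4,5)  (5,6)  (8,9)  (10,11)  (20,21)
take (0,3); take (3,4); take (4,5); take (5,6); take (8,9); take (10,11); take (20,21).
Selected: (0,3) (3,4) (4,5) (5,6) (8,9) (10,11) (20,21)

6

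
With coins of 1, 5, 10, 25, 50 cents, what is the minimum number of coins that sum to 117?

Use the largest denomination that fits, subtract, and repeat.
117 − 2×50→17 − 1×10→7 − 1×5→2 − 2×1→0
Total coins = 2 + 1 + 1 + 2 = 6

6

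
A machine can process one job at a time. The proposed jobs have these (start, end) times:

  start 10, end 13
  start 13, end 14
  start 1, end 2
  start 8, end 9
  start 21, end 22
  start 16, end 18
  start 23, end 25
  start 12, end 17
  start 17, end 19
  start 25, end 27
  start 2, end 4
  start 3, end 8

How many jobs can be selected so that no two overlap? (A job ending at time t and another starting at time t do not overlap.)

9

By end time: (1,2), (2,4), (3,8), (8,9), (10,13), (13,14), (12,17), (16,18), (17,19), (21,22), (23,25), (25,27).
Pick (1,2); next start ≥ 2 → (2,4); next start ≥ 4 → (8,9); next start ≥ 9 → (10,13); next start ≥ 13 → (13,14); next start ≥ 14 → (16,18); next start ≥ 18 → (21,22); next start ≥ 22 → (23,25); next start ≥ 25 → (25,27).
Selected 9 jobs.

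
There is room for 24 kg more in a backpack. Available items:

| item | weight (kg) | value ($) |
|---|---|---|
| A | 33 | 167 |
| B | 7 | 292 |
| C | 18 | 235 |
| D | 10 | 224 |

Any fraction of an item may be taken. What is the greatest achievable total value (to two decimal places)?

Greedy by value/weight ratio, highest first.
Order: B (292/7=41.71) > D (224/10=22.40) > C (235/18=13.06) > A (167/33=5.06)
Fill: take B (7 @ 292) → take D (10 @ 224) → take 7/18 of C → 91.39; 24/24 used.
Total value = 607.39

607.39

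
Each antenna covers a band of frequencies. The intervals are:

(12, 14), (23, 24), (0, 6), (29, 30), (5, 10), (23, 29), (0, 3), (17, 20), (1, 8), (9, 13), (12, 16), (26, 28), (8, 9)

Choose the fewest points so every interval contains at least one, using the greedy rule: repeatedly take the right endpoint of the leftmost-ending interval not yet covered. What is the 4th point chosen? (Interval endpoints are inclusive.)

20

Sorted: [0,3] [0,6] [1,8] [8,9] [5,10] [9,13] [12,14] [12,16] [17,20] [23,24] [26,28] [23,29] [29,30]
{[0,3],[0,6],[1,8]} hit by 3; {[8,9],[5,10],[9,13]} hit by 9; {[12,14],[12,16]} hit by 14; {[17,20]} hit by 20; {[23,24]} hit by 24; {[26,28],[23,29]} hit by 28; {[29,30]} hit by 30.
Points: 3, 9, 14, 20, 24, 28, 30 (7 total).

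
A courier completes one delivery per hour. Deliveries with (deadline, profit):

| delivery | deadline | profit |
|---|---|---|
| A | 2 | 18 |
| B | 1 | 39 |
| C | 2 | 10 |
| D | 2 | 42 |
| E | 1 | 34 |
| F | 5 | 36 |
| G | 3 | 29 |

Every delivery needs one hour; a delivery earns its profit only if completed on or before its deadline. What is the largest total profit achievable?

146

Profit order: D=42 B=39 F=36 E=34 G=29 A=18 C=10
Assign: D→slot 2, B→slot 1, F→slot 5, E skipped, G→slot 3, A skipped, C skipped.
Slots: [1:B] [2:D] [3:G] [5:F]
Profit = 39 + 42 + 29 + 36 = 146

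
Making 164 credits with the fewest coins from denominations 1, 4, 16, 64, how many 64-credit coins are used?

Use the largest denomination that fits, subtract, and repeat.
164 = 2×64 + 2×16 + 1×4
Count of 64: 2

2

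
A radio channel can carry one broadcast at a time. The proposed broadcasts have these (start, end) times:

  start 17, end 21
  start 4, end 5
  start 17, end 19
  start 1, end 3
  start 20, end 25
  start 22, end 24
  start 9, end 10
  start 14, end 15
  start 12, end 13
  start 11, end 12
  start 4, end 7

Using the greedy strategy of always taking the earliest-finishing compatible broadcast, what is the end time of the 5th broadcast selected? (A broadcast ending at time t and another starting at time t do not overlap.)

Sorted by end: (1,3)  (4,5)  (4,7)  (9,10)  (11,12)  (12,13)  (14,15)  (17,19)  (17,21)  (22,24)  (20,25)
take (1,3); take (4,5); take (9,10); take (11,12); take (12,13); take (14,15); take (17,19); take (22,24).
Selected: (1,3) (4,5) (9,10) (11,12) (12,13) (14,15) (17,19) (22,24)

13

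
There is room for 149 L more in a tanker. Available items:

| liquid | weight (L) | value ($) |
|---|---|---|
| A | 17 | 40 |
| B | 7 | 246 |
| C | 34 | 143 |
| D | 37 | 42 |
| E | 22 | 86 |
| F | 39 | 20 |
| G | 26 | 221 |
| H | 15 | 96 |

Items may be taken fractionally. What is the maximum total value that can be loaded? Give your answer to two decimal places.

Order: B (246/7=35.14) > G (221/26=8.50) > H (96/15=6.40) > C (143/34=4.21) > E (86/22=3.91) > A (40/17=2.35) > D (42/37=1.14) > F (20/39=0.51)
Fill: take B (7 @ 246) → take G (26 @ 221) → take H (15 @ 96) → take C (34 @ 143) → take E (22 @ 86) → take A (17 @ 40) → take 28/37 of D → 31.78; 149/149 used.
Total value = 863.78

863.78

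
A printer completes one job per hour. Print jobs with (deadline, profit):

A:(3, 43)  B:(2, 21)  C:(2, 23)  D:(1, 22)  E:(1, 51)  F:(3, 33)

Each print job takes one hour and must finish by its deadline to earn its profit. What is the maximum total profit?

127

Take jobs in profit order; each goes to the latest open slot no later than its deadline.
By profit: E(d1,51), A(d3,43), F(d3,33), C(d2,23), D(d1,22), B(d2,21)
E→slot 1; A→slot 3; F→slot 2; C skipped; D skipped; B skipped.
Profit = 51 + 33 + 43 = 127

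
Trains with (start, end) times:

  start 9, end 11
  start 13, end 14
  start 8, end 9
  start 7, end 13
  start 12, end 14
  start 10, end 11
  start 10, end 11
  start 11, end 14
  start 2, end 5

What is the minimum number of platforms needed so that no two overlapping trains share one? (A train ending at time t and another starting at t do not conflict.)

starts: [2, 7, 8, 9, 10, 10, 11, 12, 13]
ends:   [5, 9, 11, 11, 11, 13, 14, 14, 14]
s2→1 e5→0 s7→1 s8→2 e9→1 s9→2 s10→3 s10→4  — peak 4.

4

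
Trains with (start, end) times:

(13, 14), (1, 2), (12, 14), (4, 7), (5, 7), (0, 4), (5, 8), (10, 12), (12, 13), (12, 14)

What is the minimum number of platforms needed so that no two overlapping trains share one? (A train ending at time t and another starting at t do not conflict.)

3

Events (time:±→running): 0:+→1 1:+→2 2:-→1 4:-→0 4:+→1 5:+→2 5:+→3 … peak 3.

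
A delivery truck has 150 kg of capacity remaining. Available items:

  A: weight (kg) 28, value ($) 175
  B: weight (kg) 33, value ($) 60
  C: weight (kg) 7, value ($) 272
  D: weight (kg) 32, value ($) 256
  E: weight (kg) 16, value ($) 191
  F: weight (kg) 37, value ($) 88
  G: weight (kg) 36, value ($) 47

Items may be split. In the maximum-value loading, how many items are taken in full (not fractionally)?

5

Sort by value per unit weight and fill in that order.
Ratios (sorted): C 38.86, E 11.94, D 8.00, A 6.25, F 2.38, B 1.82, G 1.31
take C (7 @ 272); take E (16 @ 191); take D (32 @ 256); take A (28 @ 175); take F (37 @ 88); take 30/33 of B → 54.55. Capacity used 150/150.
5 item(s) taken whole; one partial (take 30/33 of B).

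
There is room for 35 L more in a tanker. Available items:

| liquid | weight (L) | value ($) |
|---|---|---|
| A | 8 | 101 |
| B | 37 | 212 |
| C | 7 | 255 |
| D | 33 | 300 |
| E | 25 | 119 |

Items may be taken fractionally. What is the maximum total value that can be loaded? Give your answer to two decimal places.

537.82

Order: C (255/7=36.43) > A (101/8=12.62) > D (300/33=9.09) > B (212/37=5.73) > E (119/25=4.76)
Fill: take C (7 @ 255) → take A (8 @ 101) → take 20/33 of D → 181.82; 35/35 used.
Total value = 537.82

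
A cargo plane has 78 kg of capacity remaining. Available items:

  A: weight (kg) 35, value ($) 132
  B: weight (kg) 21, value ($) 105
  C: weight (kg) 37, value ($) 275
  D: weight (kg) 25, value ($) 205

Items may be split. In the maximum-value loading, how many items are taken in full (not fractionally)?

2

Sort by value per unit weight and fill in that order.
Order: D (205/25=8.20) > C (275/37=7.43) > B (105/21=5.00) > A (132/35=3.77)
Fill: take D (25 @ 205) → take C (37 @ 275) → take 16/21 of B → 80.00; 78/78 used.
2 item(s) taken whole; one partial (take 16/21 of B).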